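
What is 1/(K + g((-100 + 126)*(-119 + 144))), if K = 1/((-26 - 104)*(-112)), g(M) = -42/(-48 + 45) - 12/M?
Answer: 5600/78297 ≈ 0.071522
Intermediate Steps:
g(M) = 14 - 12/M (g(M) = -42/(-3) - 12/M = -42*(-⅓) - 12/M = 14 - 12/M)
K = 1/14560 (K = 1/(-130*(-112)) = 1/14560 ≈ 6.8681e-5)
1/(K + g((-100 + 126)*(-119 + 144))) = 1/(1/14560 + (14 - 12*1/((-119 + 144)*(-100 + 126)))) = 1/(1/14560 + (14 - 12/(26*25))) = 1/(1/14560 + (14 - 12/650)) = 1/(1/14560 + (14 - 12*1/650)) = 1/(1/14560 + (14 - 6/325)) = 1/(1/14560 + 4544/325) = 1/(78297/5600) = 5600/78297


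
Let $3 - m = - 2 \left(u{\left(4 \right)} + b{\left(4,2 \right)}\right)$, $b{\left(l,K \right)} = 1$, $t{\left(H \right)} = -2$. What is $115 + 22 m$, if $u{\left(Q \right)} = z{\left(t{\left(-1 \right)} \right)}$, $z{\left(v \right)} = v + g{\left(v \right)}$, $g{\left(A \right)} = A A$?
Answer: $313$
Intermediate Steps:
$g{\left(A \right)} = A^{2}$
$z{\left(v \right)} = v + v^{2}$
$u{\left(Q \right)} = 2$ ($u{\left(Q \right)} = - 2 \left(1 - 2\right) = \left(-2\right) \left(-1\right) = 2$)
$m = 9$ ($m = 3 - - 2 \left(2 + 1\right) = 3 - \left(-2\right) 3 = 3 - -6 = 3 + 6 = 9$)
$115 + 22 m = 115 + 22 \cdot 9 = 115 + 198 = 313$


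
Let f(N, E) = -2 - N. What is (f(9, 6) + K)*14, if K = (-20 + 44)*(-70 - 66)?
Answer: -45850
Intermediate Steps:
K = -3264 (K = 24*(-136) = -3264)
(f(9, 6) + K)*14 = ((-2 - 1*9) - 3264)*14 = ((-2 - 9) - 3264)*14 = (-11 - 3264)*14 = -3275*14 = -45850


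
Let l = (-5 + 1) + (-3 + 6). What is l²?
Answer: 1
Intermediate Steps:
l = -1 (l = -4 + 3 = -1)
l² = (-1)² = 1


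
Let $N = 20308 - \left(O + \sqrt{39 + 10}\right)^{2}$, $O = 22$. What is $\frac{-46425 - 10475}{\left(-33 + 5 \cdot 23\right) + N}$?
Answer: $- \frac{56900}{19549} \approx -2.9106$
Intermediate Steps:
$N = 19467$ ($N = 20308 - \left(22 + \sqrt{39 + 10}\right)^{2} = 20308 - \left(22 + \sqrt{49}\right)^{2} = 20308 - \left(22 + 7\right)^{2} = 20308 - 29^{2} = 20308 - 841 = 19467$)
$\frac{-46425 - 10475}{\left(-33 + 5 \cdot 23\right) + N} = \frac{-46425 - 10475}{\left(-33 + 5 \cdot 23\right) + 19467} = - \frac{56900}{\left(-33 + 115\right) + 19467} = - \frac{56900}{82 + 19467} = - \frac{56900}{19549}$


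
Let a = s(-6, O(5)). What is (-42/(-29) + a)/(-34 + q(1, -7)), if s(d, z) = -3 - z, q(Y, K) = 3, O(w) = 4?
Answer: 161/899 ≈ 0.17909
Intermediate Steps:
a = -7 (a = -3 - 1*4 = -3 - 4 = -7)
(-42/(-29) + a)/(-34 + q(1, -7)) = (-42/(-29) - 7)/(-34 + 3) = (-42*(-1/29) - 7)/(-31) = (42/29 - 7)*(-1/31) = -161/29*(-1/31) = 161/899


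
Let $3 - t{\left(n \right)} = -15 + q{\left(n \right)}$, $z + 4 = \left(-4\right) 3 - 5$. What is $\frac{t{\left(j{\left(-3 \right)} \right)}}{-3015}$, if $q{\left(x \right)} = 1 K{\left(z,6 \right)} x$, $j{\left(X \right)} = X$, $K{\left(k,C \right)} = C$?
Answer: $- \frac{4}{335} \approx -0.01194$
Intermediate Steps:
$z = -21$ ($z = -4 - 17 = -21$)
$q{\left(x \right)} = 6 x$ ($q{\left(x \right)} = 1 \cdot 6 x = 6 x$)
$t{\left(n \right)} = 18 - 6 n$ ($t{\left(n \right)} = 3 - \left(-15 + 6 n\right) = 18 - 6 n$)
$\frac{t{\left(j{\left(-3 \right)} \right)}}{-3015} = \frac{18 - -18}{-3015} = \left(18 + 18\right) \left(- \frac{1}{3015}\right) = 36 \left(- \frac{1}{3015}\right) = - \frac{4}{335}$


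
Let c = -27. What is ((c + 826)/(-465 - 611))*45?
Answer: -35955/1076 ≈ -33.415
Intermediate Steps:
((c + 826)/(-465 - 611))*45 = ((-27 + 826)/(-465 - 611))*45 = (799/(-1076))*45 = (799*(-1/1076))*45 = -799/1076*45 = -35955/1076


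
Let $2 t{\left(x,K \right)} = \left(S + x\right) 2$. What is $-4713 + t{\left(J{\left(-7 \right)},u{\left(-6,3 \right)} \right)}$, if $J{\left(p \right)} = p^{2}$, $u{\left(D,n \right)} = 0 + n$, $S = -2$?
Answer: $-4666$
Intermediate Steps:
$u{\left(D,n \right)} = n$
$t{\left(x,K \right)} = -2 + x$ ($t{\left(x,K \right)} = \frac{\left(-2 + x\right) 2}{2} = \frac{-4 + 2 x}{2} = -2 + x$)
$-4713 + t{\left(J{\left(-7 \right)},u{\left(-6,3 \right)} \right)} = -4713 - \left(2 - \left(-7\right)^{2}\right) = -4713 + \left(-2 + 49\right) = -4713 + 47 = -4666$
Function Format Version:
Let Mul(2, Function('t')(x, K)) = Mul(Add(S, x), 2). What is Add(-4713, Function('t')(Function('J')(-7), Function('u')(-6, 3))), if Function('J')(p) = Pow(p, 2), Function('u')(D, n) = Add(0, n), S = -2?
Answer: -4666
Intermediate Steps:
Function('u')(D, n) = n
Function('t')(x, K) = Add(-2, x) (Function('t')(x, K) = Mul(Rational(1, 2), Mul(Add(-2, x), 2)) = Mul(Rational(1, 2), Add(-4, Mul(2, x))) = Add(-2, x))
Add(-4713, Function('t')(Function('J')(-7), Function('u')(-6, 3))) = Add(-4713, Add(-2, Pow(-7, 2))) = Add(-4713, Add(-2, 49)) = Add(-4713, 47) = -4666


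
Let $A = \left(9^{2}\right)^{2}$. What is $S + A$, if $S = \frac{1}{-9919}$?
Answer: $\frac{65078558}{9919} \approx 6561.0$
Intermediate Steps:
$A = 6561$ ($A = 81^{2} = 6561$)
$S = - \frac{1}{9919} \approx -0.00010082$
$S + A = - \frac{1}{9919} + 6561 = \frac{65078558}{9919}$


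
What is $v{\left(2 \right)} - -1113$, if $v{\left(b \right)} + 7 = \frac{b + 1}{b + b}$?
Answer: $\frac{4427}{4} \approx 1106.8$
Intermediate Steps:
$v{\left(b \right)} = -7 + \frac{1 + b}{2 b}$ ($v{\left(b \right)} = -7 + \frac{b + 1}{b + b} = -7 + \frac{1 + b}{2 b}$)
$v{\left(2 \right)} - -1113 = \frac{1 - 26}{2 \cdot 2} - -1113 = \frac{1}{2} \cdot \frac{1}{2} \left(1 - 26\right) + 1113 = \frac{1}{2} \cdot \frac{1}{2} \left(-25\right) + 1113 = - \frac{25}{4} + 1113 = \frac{4427}{4}$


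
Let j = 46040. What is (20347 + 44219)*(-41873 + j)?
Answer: 269046522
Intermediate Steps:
(20347 + 44219)*(-41873 + j) = (20347 + 44219)*(-41873 + 46040) = 64566*4167 = 269046522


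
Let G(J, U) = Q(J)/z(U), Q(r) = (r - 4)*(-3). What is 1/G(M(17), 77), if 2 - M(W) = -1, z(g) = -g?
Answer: -77/3 ≈ -25.667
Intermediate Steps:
Q(r) = 12 - 3*r (Q(r) = (-4 + r)*(-3) = 12 - 3*r)
M(W) = 3 (M(W) = 2 - 1*(-1) = 2 + 1 = 3)
G(J, U) = -(12 - 3*J)/U (G(J, U) = (12 - 3*J)/((-U)) = (12 - 3*J)*(-1/U) = -(12 - 3*J)/U)
1/G(M(17), 77) = 1/(3*(-4 + 3)/77) = 1/(3*(1/77)*(-1)) = 1/(-3/77) = -77/3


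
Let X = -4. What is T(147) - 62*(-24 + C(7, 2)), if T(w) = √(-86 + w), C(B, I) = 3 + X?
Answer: 1550 + √61 ≈ 1557.8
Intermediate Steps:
C(B, I) = -1 (C(B, I) = 3 - 4 = -1)
T(147) - 62*(-24 + C(7, 2)) = √(-86 + 147) - 62*(-24 - 1) = √61 - 62*(-25) = √61 + 1550 = 1550 + √61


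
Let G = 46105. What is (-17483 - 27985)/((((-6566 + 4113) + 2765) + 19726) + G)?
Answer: -45468/66143 ≈ -0.68742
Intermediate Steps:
(-17483 - 27985)/((((-6566 + 4113) + 2765) + 19726) + G) = (-17483 - 27985)/((((-6566 + 4113) + 2765) + 19726) + 46105) = -45468/(((-2453 + 2765) + 19726) + 46105) = -45468/((312 + 19726) + 46105) = -45468/(20038 + 46105) = -45468/66143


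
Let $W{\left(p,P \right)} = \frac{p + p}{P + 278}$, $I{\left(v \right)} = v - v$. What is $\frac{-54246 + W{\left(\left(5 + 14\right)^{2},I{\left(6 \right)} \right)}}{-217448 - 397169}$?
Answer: $\frac{7539833}{85431763} \approx 0.088256$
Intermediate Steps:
$I{\left(v \right)} = 0$
$W{\left(p,P \right)} = \frac{2 p}{278 + P}$
$\frac{-54246 + W{\left(\left(5 + 14\right)^{2},I{\left(6 \right)} \right)}}{-217448 - 397169} = \frac{-54246 + \frac{2 \left(5 + 14\right)^{2}}{278 + 0}}{-217448 - 397169} = \frac{-54246 + \frac{2 \cdot 19^{2}}{278}}{-614617} = \left(-54246 + 2 \cdot 361 \cdot \frac{1}{278}\right) \left(- \frac{1}{614617}\right) = \left(-54246 + \frac{361}{139}\right) \left(- \frac{1}{614617}\right) = \left(- \frac{7539833}{139}\right) \left(- \frac{1}{614617}\right) = \frac{7539833}{85431763}$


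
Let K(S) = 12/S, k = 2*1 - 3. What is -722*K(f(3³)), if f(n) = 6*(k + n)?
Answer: -722/13 ≈ -55.538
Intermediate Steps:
k = -1 (k = 2 - 3 = -1)
f(n) = -6 + 6*n (f(n) = 6*(-1 + n) = -6 + 6*n)
-722*K(f(3³)) = -8664/(-6 + 6*3³) = -8664/(-6 + 6*27) = -8664/(-6 + 162) = -8664/156 = -722*1/13 = -722/13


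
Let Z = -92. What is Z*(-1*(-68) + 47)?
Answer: -10580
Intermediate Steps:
Z*(-1*(-68) + 47) = -92*(-1*(-68) + 47) = -92*(68 + 47) = -92*115 = -10580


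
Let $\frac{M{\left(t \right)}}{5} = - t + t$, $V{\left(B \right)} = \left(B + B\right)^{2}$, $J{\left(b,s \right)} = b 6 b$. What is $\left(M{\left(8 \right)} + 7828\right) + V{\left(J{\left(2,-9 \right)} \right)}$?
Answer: $10132$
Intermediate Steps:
$J{\left(b,s \right)} = 6 b^{2}$ ($J{\left(b,s \right)} = 6 b b = 6 b^{2}$)
$V{\left(B \right)} = 4 B^{2}$ ($V{\left(B \right)} = \left(2 B\right)^{2} = 4 B^{2}$)
$M{\left(t \right)} = 0$ ($M{\left(t \right)} = 5 \left(- t + t\right) = 5 \cdot 0 = 0$)
$\left(M{\left(8 \right)} + 7828\right) + V{\left(J{\left(2,-9 \right)} \right)} = \left(0 + 7828\right) + 4 \left(6 \cdot 2^{2}\right)^{2} = 7828 + 4 \left(6 \cdot 4\right)^{2} = 7828 + 4 \cdot 24^{2} = 7828 + 4 \cdot 576 = 7828 + 2304 = 10132$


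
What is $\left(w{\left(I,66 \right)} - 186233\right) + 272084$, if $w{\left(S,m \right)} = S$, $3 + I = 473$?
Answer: $86321$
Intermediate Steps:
$I = 470$ ($I = -3 + 473 = 470$)
$\left(w{\left(I,66 \right)} - 186233\right) + 272084 = \left(470 - 186233\right) + 272084 = -185763 + 272084 = 86321$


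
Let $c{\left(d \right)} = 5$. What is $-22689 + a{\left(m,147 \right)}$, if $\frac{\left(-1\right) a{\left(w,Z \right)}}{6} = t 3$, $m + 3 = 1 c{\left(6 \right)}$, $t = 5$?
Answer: $-22779$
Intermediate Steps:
$m = 2$ ($m = -3 + 1 \cdot 5 = -3 + 5 = 2$)
$a{\left(w,Z \right)} = -90$ ($a{\left(w,Z \right)} = - 6 \cdot 5 \cdot 3 = \left(-6\right) 15 = -90$)
$-22689 + a{\left(m,147 \right)} = -22689 - 90 = -22779$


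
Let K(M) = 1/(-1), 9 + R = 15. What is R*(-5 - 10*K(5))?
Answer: 30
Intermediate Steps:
R = 6 (R = -9 + 15 = 6)
K(M) = -1
R*(-5 - 10*K(5)) = 6*(-5 - 10*(-1)) = 6*(-5 + 10) = 6*5 = 30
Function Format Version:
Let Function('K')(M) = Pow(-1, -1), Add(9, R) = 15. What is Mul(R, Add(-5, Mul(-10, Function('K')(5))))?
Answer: 30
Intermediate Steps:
R = 6 (R = Add(-9, 15) = 6)
Function('K')(M) = -1
Mul(R, Add(-5, Mul(-10, Function('K')(5)))) = Mul(6, Add(-5, Mul(-10, -1))) = Mul(6, Add(-5, 10)) = Mul(6, 5) = 30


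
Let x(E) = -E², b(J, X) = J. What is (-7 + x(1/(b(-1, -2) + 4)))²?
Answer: 4096/81 ≈ 50.568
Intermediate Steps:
(-7 + x(1/(b(-1, -2) + 4)))² = (-7 - (1/(-1 + 4))²)² = (-7 - (1/3)²)² = (-7 - (⅓)²)² = (-7 - 1*⅑)² = (-7 - ⅑)² = (-64/9)² = 4096/81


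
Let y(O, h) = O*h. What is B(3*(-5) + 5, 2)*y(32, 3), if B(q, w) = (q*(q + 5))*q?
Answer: -48000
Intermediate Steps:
B(q, w) = q**2*(5 + q) (B(q, w) = (q*(5 + q))*q = q**2*(5 + q))
B(3*(-5) + 5, 2)*y(32, 3) = ((3*(-5) + 5)**2*(5 + (3*(-5) + 5)))*(32*3) = ((-15 + 5)**2*(5 + (-15 + 5)))*96 = ((-10)**2*(5 - 10))*96 = (100*(-5))*96 = -500*96 = -48000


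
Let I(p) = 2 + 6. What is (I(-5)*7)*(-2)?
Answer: -112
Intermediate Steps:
I(p) = 8
(I(-5)*7)*(-2) = (8*7)*(-2) = 56*(-2) = -112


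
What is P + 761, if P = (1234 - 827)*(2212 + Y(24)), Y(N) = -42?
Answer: 883951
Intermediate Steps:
P = 883190 (P = (1234 - 827)*(2212 - 42) = 407*2170 = 883190)
P + 761 = 883190 + 761 = 883951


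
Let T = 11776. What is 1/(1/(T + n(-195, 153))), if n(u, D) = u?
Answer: 11581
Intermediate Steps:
1/(1/(T + n(-195, 153))) = 1/(1/(11776 - 195)) = 1/(1/11581) = 11581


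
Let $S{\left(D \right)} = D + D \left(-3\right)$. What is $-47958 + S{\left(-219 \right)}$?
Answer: $-47520$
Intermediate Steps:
$S{\left(D \right)} = - 2 D$ ($S{\left(D \right)} = D - 3 D = - 2 D$)
$-47958 + S{\left(-219 \right)} = -47958 - -438 = -47958 + 438 = -47520$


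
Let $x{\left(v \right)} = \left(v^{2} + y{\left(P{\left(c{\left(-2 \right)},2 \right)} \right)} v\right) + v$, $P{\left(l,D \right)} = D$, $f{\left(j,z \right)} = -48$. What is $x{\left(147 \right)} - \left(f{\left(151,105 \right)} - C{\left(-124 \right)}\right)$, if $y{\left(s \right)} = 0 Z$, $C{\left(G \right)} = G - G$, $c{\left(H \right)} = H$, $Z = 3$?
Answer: $21804$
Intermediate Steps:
$C{\left(G \right)} = 0$
$y{\left(s \right)} = 0$ ($y{\left(s \right)} = 0 \cdot 3 = 0$)
$x{\left(v \right)} = v + v^{2}$ ($x{\left(v \right)} = \left(v^{2} + 0 v\right) + v = \left(v^{2} + 0\right) + v = v^{2} + v = v + v^{2}$)
$x{\left(147 \right)} - \left(f{\left(151,105 \right)} - C{\left(-124 \right)}\right) = 147 \left(1 + 147\right) - \left(-48 - 0\right) = 147 \cdot 148 - \left(-48 + 0\right) = 21756 - -48 = 21756 + 48 = 21804$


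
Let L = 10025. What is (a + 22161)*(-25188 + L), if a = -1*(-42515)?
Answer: -980682188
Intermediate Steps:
a = 42515
(a + 22161)*(-25188 + L) = (42515 + 22161)*(-25188 + 10025) = 64676*(-15163) = -980682188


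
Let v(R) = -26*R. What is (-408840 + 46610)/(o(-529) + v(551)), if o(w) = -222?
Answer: 181115/7274 ≈ 24.899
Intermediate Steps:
(-408840 + 46610)/(o(-529) + v(551)) = (-408840 + 46610)/(-222 - 26*551) = -362230/(-222 - 14326) = -362230/(-14548) = -362230*(-1/14548) = 181115/7274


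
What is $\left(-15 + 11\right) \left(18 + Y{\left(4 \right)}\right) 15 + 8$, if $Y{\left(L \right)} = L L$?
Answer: $-2032$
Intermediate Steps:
$Y{\left(L \right)} = L^{2}$
$\left(-15 + 11\right) \left(18 + Y{\left(4 \right)}\right) 15 + 8 = \left(-15 + 11\right) \left(18 + 4^{2}\right) 15 + 8 = - 4 \left(18 + 16\right) 15 + 8 = \left(-4\right) 34 \cdot 15 + 8 = \left(-136\right) 15 + 8 = -2040 + 8 = -2032$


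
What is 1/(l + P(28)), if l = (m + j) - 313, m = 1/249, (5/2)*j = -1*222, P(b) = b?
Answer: -1245/465376 ≈ -0.0026753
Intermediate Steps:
j = -444/5 (j = 2*(-1*222)/5 = (2/5)*(-222) = -444/5 ≈ -88.800)
m = 1/249 ≈ 0.0040161
l = -500236/1245 (l = (1/249 - 444/5) - 313 = -110551/1245 - 313 = -500236/1245 ≈ -401.80)
1/(l + P(28)) = 1/(-500236/1245 + 28) = 1/(-465376/1245) = -1245/465376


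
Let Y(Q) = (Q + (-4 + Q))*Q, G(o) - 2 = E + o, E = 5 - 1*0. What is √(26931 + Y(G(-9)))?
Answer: √26947 ≈ 164.16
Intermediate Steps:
E = 5 (E = 5 + 0 = 5)
G(o) = 7 + o (G(o) = 2 + (5 + o) = 7 + o)
Y(Q) = Q*(-4 + 2*Q) (Y(Q) = (-4 + 2*Q)*Q = Q*(-4 + 2*Q))
√(26931 + Y(G(-9))) = √(26931 + 2*(7 - 9)*(-2 + (7 - 9))) = √(26931 + 2*(-2)*(-2 - 2)) = √(26931 + 2*(-2)*(-4)) = √(26931 + 16) = √26947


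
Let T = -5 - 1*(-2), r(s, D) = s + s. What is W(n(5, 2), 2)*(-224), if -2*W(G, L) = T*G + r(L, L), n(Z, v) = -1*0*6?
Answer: 448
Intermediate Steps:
r(s, D) = 2*s
T = -3 (T = -5 + 2 = -3)
n(Z, v) = 0 (n(Z, v) = 0*6 = 0)
W(G, L) = -L + 3*G/2 (W(G, L) = -(-3*G + 2*L)/2 = -L + 3*G/2)
W(n(5, 2), 2)*(-224) = (-1*2 + (3/2)*0)*(-224) = (-2 + 0)*(-224) = -2*(-224) = 448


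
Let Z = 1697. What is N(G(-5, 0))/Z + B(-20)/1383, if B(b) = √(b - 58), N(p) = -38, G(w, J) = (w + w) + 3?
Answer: -38/1697 + I*√78/1383 ≈ -0.022392 + 0.0063859*I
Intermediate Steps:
G(w, J) = 3 + 2*w (G(w, J) = 2*w + 3 = 3 + 2*w)
B(b) = √(-58 + b)
N(G(-5, 0))/Z + B(-20)/1383 = -38/1697 + √(-58 - 20)/1383 = -38*1/1697 + √(-78)*(1/1383) = -38/1697 + (I*√78)*(1/1383) = -38/1697 + I*√78/1383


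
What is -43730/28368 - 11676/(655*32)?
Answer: -9748481/4645260 ≈ -2.0986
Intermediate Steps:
-43730/28368 - 11676/(655*32) = -43730*1/28368 - 11676/20960 = -21865/14184 - 11676*1/20960 = -21865/14184 - 2919/5240 = -9748481/4645260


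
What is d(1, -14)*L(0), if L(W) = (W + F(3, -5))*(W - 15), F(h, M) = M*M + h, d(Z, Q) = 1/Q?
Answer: 30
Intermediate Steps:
F(h, M) = h + M² (F(h, M) = M² + h = h + M²)
L(W) = (-15 + W)*(28 + W) (L(W) = (W + (3 + (-5)²))*(W - 15) = (W + (3 + 25))*(-15 + W) = (W + 28)*(-15 + W) = (28 + W)*(-15 + W) = (-15 + W)*(28 + W))
d(1, -14)*L(0) = (-420 + 0² + 13*0)/(-14) = -(-420 + 0 + 0)/14 = -1/14*(-420) = 30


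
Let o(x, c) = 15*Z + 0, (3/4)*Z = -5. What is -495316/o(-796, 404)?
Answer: 123829/25 ≈ 4953.2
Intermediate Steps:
Z = -20/3 (Z = (4/3)*(-5) = -20/3 ≈ -6.6667)
o(x, c) = -100 (o(x, c) = 15*(-20/3) + 0 = -100 + 0 = -100)
-495316/o(-796, 404) = -495316/(-100) = -495316*(-1/100) = 123829/25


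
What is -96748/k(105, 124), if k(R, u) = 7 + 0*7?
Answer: -96748/7 ≈ -13821.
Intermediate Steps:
k(R, u) = 7 (k(R, u) = 7 + 0 = 7)
-96748/k(105, 124) = -96748/7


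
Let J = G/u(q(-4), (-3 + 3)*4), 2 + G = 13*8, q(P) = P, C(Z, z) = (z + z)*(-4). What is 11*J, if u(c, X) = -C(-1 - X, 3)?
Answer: 187/4 ≈ 46.750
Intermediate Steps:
C(Z, z) = -8*z (C(Z, z) = (2*z)*(-4) = -8*z)
u(c, X) = 24 (u(c, X) = -(-8)*3 = -1*(-24) = 24)
G = 102 (G = -2 + 13*8 = -2 + 104 = 102)
J = 17/4 (J = 102/24 = 102*(1/24) = 17/4 ≈ 4.2500)
11*J = 11*(17/4) = 187/4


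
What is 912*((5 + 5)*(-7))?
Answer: -63840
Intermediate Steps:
912*((5 + 5)*(-7)) = 912*(10*(-7)) = 912*(-70) = -63840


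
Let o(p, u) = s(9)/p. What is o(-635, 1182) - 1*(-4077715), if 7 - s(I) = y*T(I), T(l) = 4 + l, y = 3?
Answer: 2589349057/635 ≈ 4.0777e+6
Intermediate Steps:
s(I) = -5 - 3*I (s(I) = 7 - 3*(4 + I) = 7 - (12 + 3*I) = 7 + (-12 - 3*I) = -5 - 3*I)
o(p, u) = -32/p (o(p, u) = (-5 - 3*9)/p = (-5 - 27)/p = -32/p)
o(-635, 1182) - 1*(-4077715) = -32/(-635) - 1*(-4077715) = -32*(-1/635) + 4077715 = 32/635 + 4077715 = 2589349057/635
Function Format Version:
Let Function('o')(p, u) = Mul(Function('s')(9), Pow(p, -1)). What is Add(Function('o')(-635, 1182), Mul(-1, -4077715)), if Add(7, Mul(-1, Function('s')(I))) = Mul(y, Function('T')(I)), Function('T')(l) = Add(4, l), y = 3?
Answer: Rational(2589349057, 635) ≈ 4.0777e+6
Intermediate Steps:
Function('s')(I) = Add(-5, Mul(-3, I)) (Function('s')(I) = Add(7, Mul(-1, Mul(3, Add(4, I)))) = Add(7, Mul(-1, Add(12, Mul(3, I)))) = Add(7, Add(-12, Mul(-3, I))) = Add(-5, Mul(-3, I)))
Function('o')(p, u) = Mul(-32, Pow(p, -1)) (Function('o')(p, u) = Mul(Add(-5, Mul(-3, 9)), Pow(p, -1)) = Mul(Add(-5, -27), Pow(p, -1)) = Mul(-32, Pow(p, -1)))
Add(Function('o')(-635, 1182), Mul(-1, -4077715)) = Add(Mul(-32, Pow(-635, -1)), Mul(-1, -4077715)) = Add(Mul(-32, Rational(-1, 635)), 4077715) = Add(Rational(32, 635), 4077715) = Rational(2589349057, 635)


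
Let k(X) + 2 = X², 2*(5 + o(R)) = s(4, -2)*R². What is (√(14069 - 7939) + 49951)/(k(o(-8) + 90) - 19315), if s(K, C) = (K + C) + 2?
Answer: 49951/26052 + √6130/26052 ≈ 1.9204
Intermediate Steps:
s(K, C) = 2 + C + K (s(K, C) = (C + K) + 2 = 2 + C + K)
o(R) = -5 + 2*R² (o(R) = -5 + ((2 - 2 + 4)*R²)/2 = -5 + (4*R²)/2 = -5 + 2*R²)
k(X) = -2 + X²
(√(14069 - 7939) + 49951)/(k(o(-8) + 90) - 19315) = (√(14069 - 7939) + 49951)/((-2 + ((-5 + 2*(-8)²) + 90)²) - 19315) = (√6130 + 49951)/((-2 + ((-5 + 2*64) + 90)²) - 19315) = (49951 + √6130)/((-2 + ((-5 + 128) + 90)²) - 19315) = (49951 + √6130)/((-2 + (123 + 90)²) - 19315) = (49951 + √6130)/((-2 + 213²) - 19315) = (49951 + √6130)/((-2 + 45369) - 19315) = (49951 + √6130)/(45367 - 19315) = (49951 + √6130)/26052 = (49951 + √6130)*(1/26052) = 49951/26052 + √6130/26052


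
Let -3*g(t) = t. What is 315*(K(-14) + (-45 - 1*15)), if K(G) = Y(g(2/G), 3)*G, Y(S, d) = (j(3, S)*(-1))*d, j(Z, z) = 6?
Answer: 60480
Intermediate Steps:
g(t) = -t/3
Y(S, d) = -6*d (Y(S, d) = (6*(-1))*d = -6*d)
K(G) = -18*G (K(G) = (-6*3)*G = -18*G)
315*(K(-14) + (-45 - 1*15)) = 315*(-18*(-14) + (-45 - 1*15)) = 315*(252 + (-45 - 15)) = 315*(252 - 60) = 315*192 = 60480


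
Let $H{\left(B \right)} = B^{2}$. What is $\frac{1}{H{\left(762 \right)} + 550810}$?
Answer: $\frac{1}{1131454} \approx 8.8382 \cdot 10^{-7}$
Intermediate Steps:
$\frac{1}{H{\left(762 \right)} + 550810} = \frac{1}{762^{2} + 550810} = \frac{1}{580644 + 550810} = \frac{1}{1131454}$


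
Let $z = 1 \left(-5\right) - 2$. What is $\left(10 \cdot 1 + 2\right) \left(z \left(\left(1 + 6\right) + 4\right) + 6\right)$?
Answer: $-852$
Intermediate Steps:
$z = -7$ ($z = -5 - 2 = -7$)
$\left(10 \cdot 1 + 2\right) \left(z \left(\left(1 + 6\right) + 4\right) + 6\right) = \left(10 \cdot 1 + 2\right) \left(- 7 \left(\left(1 + 6\right) + 4\right) + 6\right) = \left(10 + 2\right) \left(- 7 \left(7 + 4\right) + 6\right) = 12 \left(\left(-7\right) 11 + 6\right) = 12 \left(-77 + 6\right) = 12 \left(-71\right) = -852$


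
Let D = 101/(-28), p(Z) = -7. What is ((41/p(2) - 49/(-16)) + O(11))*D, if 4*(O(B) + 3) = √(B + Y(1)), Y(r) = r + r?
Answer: 65549/3136 - 101*√13/112 ≈ 17.651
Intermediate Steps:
Y(r) = 2*r
D = -101/28 (D = 101*(-1/28) = -101/28 ≈ -3.6071)
O(B) = -3 + √(2 + B)/4 (O(B) = -3 + √(B + 2*1)/4 = -3 + √(B + 2)/4 = -3 + √(2 + B)/4)
((41/p(2) - 49/(-16)) + O(11))*D = ((41/(-7) - 49/(-16)) + (-3 + √(2 + 11)/4))*(-101/28) = ((41*(-⅐) - 49*(-1/16)) + (-3 + √13/4))*(-101/28) = ((-41/7 + 49/16) + (-3 + √13/4))*(-101/28) = (-313/112 + (-3 + √13/4))*(-101/28) = (-649/112 + √13/4)*(-101/28) = 65549/3136 - 101*√13/112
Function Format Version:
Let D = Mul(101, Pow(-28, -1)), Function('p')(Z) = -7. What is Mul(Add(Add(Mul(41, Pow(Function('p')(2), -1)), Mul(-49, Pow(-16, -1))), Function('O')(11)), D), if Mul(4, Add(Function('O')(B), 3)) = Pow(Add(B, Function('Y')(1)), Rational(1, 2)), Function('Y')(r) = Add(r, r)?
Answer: Add(Rational(65549, 3136), Mul(Rational(-101, 112), Pow(13, Rational(1, 2)))) ≈ 17.651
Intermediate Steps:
Function('Y')(r) = Mul(2, r)
D = Rational(-101, 28) (D = Mul(101, Rational(-1, 28)) = Rational(-101, 28) ≈ -3.6071)
Function('O')(B) = Add(-3, Mul(Rational(1, 4), Pow(Add(2, B), Rational(1, 2)))) (Function('O')(B) = Add(-3, Mul(Rational(1, 4), Pow(Add(B, Mul(2, 1)), Rational(1, 2)))) = Add(-3, Mul(Rational(1, 4), Pow(Add(B, 2), Rational(1, 2)))) = Add(-3, Mul(Rational(1, 4), Pow(Add(2, B), Rational(1, 2)))))
Mul(Add(Add(Mul(41, Pow(Function('p')(2), -1)), Mul(-49, Pow(-16, -1))), Function('O')(11)), D) = Mul(Add(Add(Mul(41, Pow(-7, -1)), Mul(-49, Pow(-16, -1))), Add(-3, Mul(Rational(1, 4), Pow(Add(2, 11), Rational(1, 2))))), Rational(-101, 28)) = Mul(Add(Add(Mul(41, Rational(-1, 7)), Mul(-49, Rational(-1, 16))), Add(-3, Mul(Rational(1, 4), Pow(13, Rational(1, 2))))), Rational(-101, 28)) = Mul(Add(Add(Rational(-41, 7), Rational(49, 16)), Add(-3, Mul(Rational(1, 4), Pow(13, Rational(1, 2))))), Rational(-101, 28)) = Mul(Add(Rational(-313, 112), Add(-3, Mul(Rational(1, 4), Pow(13, Rational(1, 2))))), Rational(-101, 28)) = Mul(Add(Rational(-649, 112), Mul(Rational(1, 4), Pow(13, Rational(1, 2)))), Rational(-101, 28)) = Add(Rational(65549, 3136), Mul(Rational(-101, 112), Pow(13, Rational(1, 2))))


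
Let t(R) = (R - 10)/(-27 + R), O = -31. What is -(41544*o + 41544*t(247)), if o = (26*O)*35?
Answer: 64455131718/55 ≈ 1.1719e+9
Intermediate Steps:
t(R) = (-10 + R)/(-27 + R)
o = -28210 (o = (26*(-31))*35 = -806*35 = -28210)
-(41544*o + 41544*t(247)) = -(-1171956240 + 41544*(-10 + 247)/(-27 + 247)) = -41544/(1/(-28210 + 237/220)) = -41544/(1/(-6205963/220)) = -41544/(-220/6205963) = -41544*(-6205963/220) = 64455131718/55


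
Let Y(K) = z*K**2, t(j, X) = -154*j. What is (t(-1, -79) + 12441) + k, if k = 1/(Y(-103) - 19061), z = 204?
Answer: 27018479126/2145175 ≈ 12595.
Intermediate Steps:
Y(K) = 204*K**2
k = 1/2145175 (k = 1/(204*(-103)**2 - 19061) = 1/(204*10609 - 19061) = 1/(2164236 - 19061) = 1/2145175 ≈ 4.6616e-7)
(t(-1, -79) + 12441) + k = (-154*(-1) + 12441) + 1/2145175 = (154 + 12441) + 1/2145175 = 12595 + 1/2145175 = 27018479126/2145175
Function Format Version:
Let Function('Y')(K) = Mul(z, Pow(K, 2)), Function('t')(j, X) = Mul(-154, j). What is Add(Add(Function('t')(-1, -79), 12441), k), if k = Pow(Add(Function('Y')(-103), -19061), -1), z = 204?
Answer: Rational(27018479126, 2145175) ≈ 12595.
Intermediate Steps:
Function('Y')(K) = Mul(204, Pow(K, 2))
k = Rational(1, 2145175) (k = Pow(Add(Mul(204, Pow(-103, 2)), -19061), -1) = Pow(Add(Mul(204, 10609), -19061), -1) = Pow(Add(2164236, -19061), -1) = Pow(2145175, -1) = Rational(1, 2145175) ≈ 4.6616e-7)
Add(Add(Function('t')(-1, -79), 12441), k) = Add(Add(Mul(-154, -1), 12441), Rational(1, 2145175)) = Add(Add(154, 12441), Rational(1, 2145175)) = Add(12595, Rational(1, 2145175)) = Rational(27018479126, 2145175)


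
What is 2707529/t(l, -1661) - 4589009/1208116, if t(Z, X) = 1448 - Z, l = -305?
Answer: 3262964572587/2117827348 ≈ 1540.7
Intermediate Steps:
2707529/t(l, -1661) - 4589009/1208116 = 2707529/(1448 - 1*(-305)) - 4589009/1208116 = 2707529/(1448 + 305) - 4589009*1/1208116 = 2707529/1753 - 4589009/1208116 = 3262964572587/2117827348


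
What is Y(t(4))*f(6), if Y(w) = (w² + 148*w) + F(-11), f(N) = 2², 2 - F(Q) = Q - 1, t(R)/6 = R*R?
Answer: 93752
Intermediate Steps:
t(R) = 6*R² (t(R) = 6*(R*R) = 6*R²)
F(Q) = 3 - Q (F(Q) = 2 - (Q - 1) = 2 - (-1 + Q) = 2 + (1 - Q) = 3 - Q)
f(N) = 4
Y(w) = 14 + w² + 148*w (Y(w) = (w² + 148*w) + (3 - 1*(-11)) = (w² + 148*w) + (3 + 11) = (w² + 148*w) + 14 = 14 + w² + 148*w)
Y(t(4))*f(6) = (14 + (6*4²)² + 148*(6*4²))*4 = (14 + (6*16)² + 148*(6*16))*4 = (14 + 96² + 148*96)*4 = (14 + 9216 + 14208)*4 = 23438*4 = 93752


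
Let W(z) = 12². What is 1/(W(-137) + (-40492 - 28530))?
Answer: -1/68878 ≈ -1.4518e-5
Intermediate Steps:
W(z) = 144
1/(W(-137) + (-40492 - 28530)) = 1/(144 + (-40492 - 28530)) = 1/(144 - 69022) = 1/(-68878) = -1/68878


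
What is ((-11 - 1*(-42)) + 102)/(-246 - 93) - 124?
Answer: -42169/339 ≈ -124.39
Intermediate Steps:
((-11 - 1*(-42)) + 102)/(-246 - 93) - 124 = ((-11 + 42) + 102)/(-339) - 124 = (31 + 102)*(-1/339) - 124 = 133*(-1/339) - 124 = -133/339 - 124 = -42169/339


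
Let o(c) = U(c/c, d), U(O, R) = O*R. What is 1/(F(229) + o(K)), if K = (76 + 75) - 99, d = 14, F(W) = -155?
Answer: -1/141 ≈ -0.0070922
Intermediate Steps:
K = 52 (K = 151 - 99 = 52)
o(c) = 14 (o(c) = (c/c)*14 = 1*14 = 14)
1/(F(229) + o(K)) = 1/(-155 + 14) = 1/(-141) = -1/141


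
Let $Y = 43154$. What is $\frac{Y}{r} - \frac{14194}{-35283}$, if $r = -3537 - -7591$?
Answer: $\frac{790072529}{71518641} \approx 11.047$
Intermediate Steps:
$r = 4054$ ($r = -3537 + 7591 = 4054$)
$\frac{Y}{r} - \frac{14194}{-35283} = \frac{43154}{4054} - \frac{14194}{-35283} = 43154 \cdot \frac{1}{4054} - - \frac{14194}{35283} = \frac{21577}{2027} + \frac{14194}{35283} = \frac{790072529}{71518641}$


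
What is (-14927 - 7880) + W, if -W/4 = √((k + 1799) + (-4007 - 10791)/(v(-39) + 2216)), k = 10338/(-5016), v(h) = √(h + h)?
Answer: -22807 - 2*√209*√((3316594928 + 1502241*I*√78)/(2216 + I*√78))/209 ≈ -22976.0 - 0.001258*I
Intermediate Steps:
v(h) = √2*√h (v(h) = √(2*h) = √2*√h)
k = -1723/836 (k = 10338*(-1/5016) = -1723/836 ≈ -2.0610)
W = -4*√(1502241/836 - 14798/(2216 + I*√78)) (W = -4*√((-1723/836 + 1799) + (-4007 - 10791)/(√2*√(-39) + 2216)) = -4*√(1502241/836 - 14798/(√2*(I*√39) + 2216)) = -4*√(1502241/836 - 14798/(I*√78 + 2216)) = -4*√(1502241/836 - 14798/(2216 + I*√78)) ≈ -169.25 - 0.001258*I)
(-14927 - 7880) + W = (-14927 - 7880) - 2*√209*√((3316594928 + 1502241*I*√78)/(2216 + I*√78))/209 = -22807 - 2*√209*√((3316594928 + 1502241*I*√78)/(2216 + I*√78))/209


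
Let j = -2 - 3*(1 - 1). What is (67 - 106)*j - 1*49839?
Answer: -49761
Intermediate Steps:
j = -2 (j = -2 - 3*0 = -2 - 1*0 = -2 + 0 = -2)
(67 - 106)*j - 1*49839 = (67 - 106)*(-2) - 1*49839 = -39*(-2) - 49839 = 78 - 49839 = -49761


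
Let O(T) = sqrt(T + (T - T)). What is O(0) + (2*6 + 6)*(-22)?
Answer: -396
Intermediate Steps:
O(T) = sqrt(T) (O(T) = sqrt(T + 0) = sqrt(T))
O(0) + (2*6 + 6)*(-22) = sqrt(0) + (2*6 + 6)*(-22) = 0 + (12 + 6)*(-22) = 0 + 18*(-22) = 0 - 396 = -396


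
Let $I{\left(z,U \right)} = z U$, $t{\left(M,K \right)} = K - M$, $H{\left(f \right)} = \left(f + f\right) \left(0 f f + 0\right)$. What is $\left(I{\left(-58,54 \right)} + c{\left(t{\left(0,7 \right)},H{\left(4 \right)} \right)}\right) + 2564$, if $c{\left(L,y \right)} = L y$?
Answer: $-568$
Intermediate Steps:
$H{\left(f \right)} = 0$ ($H{\left(f \right)} = 2 f \left(0 f + 0\right) = 2 f \left(0 + 0\right) = 2 f 0 = 0$)
$I{\left(z,U \right)} = U z$
$\left(I{\left(-58,54 \right)} + c{\left(t{\left(0,7 \right)},H{\left(4 \right)} \right)}\right) + 2564 = \left(54 \left(-58\right) + \left(7 - 0\right) 0\right) + 2564 = \left(-3132 + \left(7 + 0\right) 0\right) + 2564 = \left(-3132 + 7 \cdot 0\right) + 2564 = \left(-3132 + 0\right) + 2564 = -3132 + 2564 = -568$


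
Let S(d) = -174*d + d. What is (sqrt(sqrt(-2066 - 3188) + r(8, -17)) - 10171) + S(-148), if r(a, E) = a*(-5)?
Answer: 15433 + sqrt(-40 + I*sqrt(5254)) ≈ 15438.0 + 7.8355*I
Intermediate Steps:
r(a, E) = -5*a
S(d) = -173*d
(sqrt(sqrt(-2066 - 3188) + r(8, -17)) - 10171) + S(-148) = (sqrt(sqrt(-2066 - 3188) - 5*8) - 10171) - 173*(-148) = (sqrt(sqrt(-5254) - 40) - 10171) + 25604 = (sqrt(I*sqrt(5254) - 40) - 10171) + 25604 = (sqrt(-40 + I*sqrt(5254)) - 10171) + 25604 = (-10171 + sqrt(-40 + I*sqrt(5254))) + 25604 = 15433 + sqrt(-40 + I*sqrt(5254))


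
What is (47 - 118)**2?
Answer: 5041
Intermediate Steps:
(47 - 118)**2 = (-71)**2 = 5041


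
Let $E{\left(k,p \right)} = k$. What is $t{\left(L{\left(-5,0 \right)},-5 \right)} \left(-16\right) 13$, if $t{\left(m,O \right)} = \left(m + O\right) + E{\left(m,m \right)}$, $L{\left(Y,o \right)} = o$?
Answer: $1040$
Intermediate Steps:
$t{\left(m,O \right)} = O + 2 m$ ($t{\left(m,O \right)} = \left(m + O\right) + m = \left(O + m\right) + m = O + 2 m$)
$t{\left(L{\left(-5,0 \right)},-5 \right)} \left(-16\right) 13 = \left(-5 + 2 \cdot 0\right) \left(-16\right) 13 = \left(-5 + 0\right) \left(-16\right) 13 = \left(-5\right) \left(-16\right) 13 = 80 \cdot 13 = 1040$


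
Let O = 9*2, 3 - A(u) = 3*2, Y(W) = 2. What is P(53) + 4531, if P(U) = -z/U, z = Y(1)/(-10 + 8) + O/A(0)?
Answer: 240150/53 ≈ 4531.1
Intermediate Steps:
A(u) = -3 (A(u) = 3 - 3*2 = 3 - 1*6 = 3 - 6 = -3)
O = 18
z = -7 (z = 2/(-10 + 8) + 18/(-3) = 2/(-2) + 18*(-⅓) = 2*(-½) - 6 = -1 - 6 = -7)
P(U) = 7/U (P(U) = -(-7)/U = 7/U)
P(53) + 4531 = 7/53 + 4531 = 240150/53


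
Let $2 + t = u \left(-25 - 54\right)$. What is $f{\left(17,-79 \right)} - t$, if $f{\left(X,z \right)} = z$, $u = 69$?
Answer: $5374$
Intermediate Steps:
$t = -5453$ ($t = -2 + 69 \left(-25 - 54\right) = -2 + 69 \left(-79\right) = -2 - 5451 = -5453$)
$f{\left(17,-79 \right)} - t = -79 - -5453 = -79 + 5453 = 5374$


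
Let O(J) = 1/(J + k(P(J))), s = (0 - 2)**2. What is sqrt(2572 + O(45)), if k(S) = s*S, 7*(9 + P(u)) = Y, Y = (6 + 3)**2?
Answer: sqrt(42800953)/129 ≈ 50.715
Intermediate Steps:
s = 4 (s = (-2)**2 = 4)
Y = 81 (Y = 9**2 = 81)
P(u) = 18/7 (P(u) = -9 + (1/7)*81 = -9 + 81/7 = 18/7)
k(S) = 4*S
O(J) = 1/(72/7 + J) (O(J) = 1/(J + 4*(18/7)) = 1/(J + 72/7) = 1/(72/7 + J))
sqrt(2572 + O(45)) = sqrt(2572 + 7/(72 + 7*45)) = sqrt(2572 + 7/(72 + 315)) = sqrt(2572 + 7/387) = sqrt(995371/387) = sqrt(42800953)/129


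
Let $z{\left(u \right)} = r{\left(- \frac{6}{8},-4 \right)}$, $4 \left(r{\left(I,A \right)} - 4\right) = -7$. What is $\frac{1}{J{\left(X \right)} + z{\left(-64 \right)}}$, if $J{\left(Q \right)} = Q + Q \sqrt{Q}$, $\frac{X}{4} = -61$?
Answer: $- \frac{3868}{233363633} + \frac{7808 i \sqrt{61}}{233363633} \approx -1.6575 \cdot 10^{-5} + 0.00026132 i$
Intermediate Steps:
$r{\left(I,A \right)} = \frac{9}{4}$ ($r{\left(I,A \right)} = 4 + \frac{1}{4} \left(-7\right) = 4 - \frac{7}{4} = \frac{9}{4}$)
$X = -244$ ($X = 4 \left(-61\right) = -244$)
$z{\left(u \right)} = \frac{9}{4}$
$J{\left(Q \right)} = Q + Q^{\frac{3}{2}}$
$\frac{1}{J{\left(X \right)} + z{\left(-64 \right)}} = \frac{1}{\left(-244 + \left(-244\right)^{\frac{3}{2}}\right) + \frac{9}{4}} = \frac{1}{\left(-244 - 488 i \sqrt{61}\right) + \frac{9}{4}} = \frac{1}{- \frac{967}{4} - 488 i \sqrt{61}}$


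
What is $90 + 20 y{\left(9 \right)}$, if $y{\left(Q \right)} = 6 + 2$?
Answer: $250$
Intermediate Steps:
$y{\left(Q \right)} = 8$
$90 + 20 y{\left(9 \right)} = 90 + 20 \cdot 8 = 90 + 160 = 250$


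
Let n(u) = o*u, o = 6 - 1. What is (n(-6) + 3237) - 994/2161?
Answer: 6929333/2161 ≈ 3206.5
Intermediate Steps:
o = 5
n(u) = 5*u
(n(-6) + 3237) - 994/2161 = (5*(-6) + 3237) - 994/2161 = (-30 + 3237) - 994*1/2161 = 3207 - 994/2161 = 6929333/2161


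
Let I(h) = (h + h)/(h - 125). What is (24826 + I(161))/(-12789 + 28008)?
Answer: 447029/273942 ≈ 1.6318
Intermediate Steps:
I(h) = 2*h/(-125 + h) (I(h) = (2*h)/(-125 + h) = 2*h/(-125 + h))
(24826 + I(161))/(-12789 + 28008) = (24826 + 2*161/(-125 + 161))/(-12789 + 28008) = (24826 + 2*161/36)/15219 = (24826 + 2*161*(1/36))*(1/15219) = (24826 + 161/18)*(1/15219) = (447029/18)*(1/15219) = 447029/273942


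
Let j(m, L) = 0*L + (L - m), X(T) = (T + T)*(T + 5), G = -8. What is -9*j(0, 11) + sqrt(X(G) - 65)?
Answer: -99 + I*sqrt(17) ≈ -99.0 + 4.1231*I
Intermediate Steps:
X(T) = 2*T*(5 + T) (X(T) = (2*T)*(5 + T) = 2*T*(5 + T))
j(m, L) = L - m (j(m, L) = 0 + (L - m) = L - m)
-9*j(0, 11) + sqrt(X(G) - 65) = -9*(11 - 1*0) + sqrt(2*(-8)*(5 - 8) - 65) = -9*(11 + 0) + sqrt(2*(-8)*(-3) - 65) = -9*11 + sqrt(48 - 65) = -99 + sqrt(-17) = -99 + I*sqrt(17)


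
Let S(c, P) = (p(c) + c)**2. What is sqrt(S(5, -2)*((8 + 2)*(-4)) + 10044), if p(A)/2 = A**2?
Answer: 2*I*sqrt(27739) ≈ 333.1*I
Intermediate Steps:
p(A) = 2*A**2
S(c, P) = (c + 2*c**2)**2 (S(c, P) = (2*c**2 + c)**2 = (c + 2*c**2)**2)
sqrt(S(5, -2)*((8 + 2)*(-4)) + 10044) = sqrt((5**2*(1 + 2*5)**2)*((8 + 2)*(-4)) + 10044) = sqrt((25*(1 + 10)**2)*(10*(-4)) + 10044) = sqrt((25*11**2)*(-40) + 10044) = sqrt((25*121)*(-40) + 10044) = sqrt(3025*(-40) + 10044) = sqrt(-121000 + 10044) = sqrt(-110956) = 2*I*sqrt(27739)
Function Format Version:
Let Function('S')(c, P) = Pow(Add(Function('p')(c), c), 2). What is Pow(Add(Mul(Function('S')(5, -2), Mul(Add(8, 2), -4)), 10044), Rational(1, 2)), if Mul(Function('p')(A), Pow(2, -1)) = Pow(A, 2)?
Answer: Mul(2, I, Pow(27739, Rational(1, 2))) ≈ Mul(333.10, I)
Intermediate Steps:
Function('p')(A) = Mul(2, Pow(A, 2))
Function('S')(c, P) = Pow(Add(c, Mul(2, Pow(c, 2))), 2) (Function('S')(c, P) = Pow(Add(Mul(2, Pow(c, 2)), c), 2) = Pow(Add(c, Mul(2, Pow(c, 2))), 2))
Pow(Add(Mul(Function('S')(5, -2), Mul(Add(8, 2), -4)), 10044), Rational(1, 2)) = Pow(Add(Mul(Mul(Pow(5, 2), Pow(Add(1, Mul(2, 5)), 2)), Mul(Add(8, 2), -4)), 10044), Rational(1, 2)) = Pow(Add(Mul(Mul(25, Pow(Add(1, 10), 2)), Mul(10, -4)), 10044), Rational(1, 2)) = Pow(Add(Mul(Mul(25, Pow(11, 2)), -40), 10044), Rational(1, 2)) = Pow(Add(Mul(Mul(25, 121), -40), 10044), Rational(1, 2)) = Pow(Add(Mul(3025, -40), 10044), Rational(1, 2)) = Pow(Add(-121000, 10044), Rational(1, 2)) = Pow(-110956, Rational(1, 2)) = Mul(2, I, Pow(27739, Rational(1, 2)))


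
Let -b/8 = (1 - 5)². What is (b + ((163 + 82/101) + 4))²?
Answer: 16168441/10201 ≈ 1585.0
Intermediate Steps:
b = -128 (b = -8*(1 - 5)² = -8*(-4)² = -8*16 = -128)
(b + ((163 + 82/101) + 4))² = (-128 + ((163 + 82/101) + 4))² = (-128 + (16545/101 + 4))² = (-128 + 16949/101)² = (4021/101)² = 16168441/10201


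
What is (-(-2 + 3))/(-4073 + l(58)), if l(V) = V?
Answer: 1/4015 ≈ 0.00024907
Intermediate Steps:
(-(-2 + 3))/(-4073 + l(58)) = (-(-2 + 3))/(-4073 + 58) = -1*1/(-4015) = -1*(-1/4015) = 1/4015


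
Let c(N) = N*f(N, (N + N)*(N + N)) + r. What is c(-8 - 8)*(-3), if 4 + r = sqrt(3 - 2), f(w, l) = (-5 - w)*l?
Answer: 540681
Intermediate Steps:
f(w, l) = l*(-5 - w)
r = -3 (r = -4 + sqrt(3 - 2) = -4 + sqrt(1) = -4 + 1 = -3)
c(N) = -3 - 4*N**3*(5 + N) (c(N) = N*(-(N + N)*(N + N)*(5 + N)) - 3 = N*(-(2*N)*(2*N)*(5 + N)) - 3 = N*(-4*N**2*(5 + N)) - 3 = -4*N**3*(5 + N) - 3 = -3 - 4*N**3*(5 + N))
c(-8 - 8)*(-3) = (-3 - 4*(-8 - 8)**3*(5 + (-8 - 8)))*(-3) = (-3 - 4*(-16)**3*(5 - 16))*(-3) = (-3 - 4*(-4096)*(-11))*(-3) = (-3 - 180224)*(-3) = -180227*(-3) = 540681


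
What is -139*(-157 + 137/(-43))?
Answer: 957432/43 ≈ 22266.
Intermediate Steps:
-139*(-157 + 137/(-43)) = -139*(-157 + 137*(-1/43)) = -139*(-157 - 137/43) = -139*(-6888/43) = 957432/43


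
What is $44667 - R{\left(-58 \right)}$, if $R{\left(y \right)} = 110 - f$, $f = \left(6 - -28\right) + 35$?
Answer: $44626$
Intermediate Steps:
$f = 69$ ($f = \left(6 + 28\right) + 35 = 34 + 35 = 69$)
$R{\left(y \right)} = 41$ ($R{\left(y \right)} = 110 - 69 = 41$)
$44667 - R{\left(-58 \right)} = 44667 - 41 = 44626$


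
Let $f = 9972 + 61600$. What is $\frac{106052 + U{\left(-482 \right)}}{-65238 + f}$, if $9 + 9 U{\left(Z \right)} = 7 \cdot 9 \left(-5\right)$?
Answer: $\frac{53008}{3167} \approx 16.738$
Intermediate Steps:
$U{\left(Z \right)} = -36$ ($U{\left(Z \right)} = -1 + \frac{7 \cdot 9 \left(-5\right)}{9} = -1 + \frac{63 \left(-5\right)}{9} = -1 + \frac{1}{9} \left(-315\right) = -1 - 35 = -36$)
$f = 71572$
$\frac{106052 + U{\left(-482 \right)}}{-65238 + f} = \frac{106052 - 36}{-65238 + 71572} = \frac{106016}{6334} = 106016 \cdot \frac{1}{6334} = \frac{53008}{3167}$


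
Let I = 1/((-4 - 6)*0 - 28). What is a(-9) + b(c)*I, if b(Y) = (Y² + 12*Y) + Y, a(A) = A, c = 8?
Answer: -15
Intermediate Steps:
b(Y) = Y² + 13*Y
I = -1/28 (I = 1/(-10*0 - 28) = 1/(0 - 28) = 1/(-28) = -1/28 ≈ -0.035714)
a(-9) + b(c)*I = -9 + (8*(13 + 8))*(-1/28) = -9 + (8*21)*(-1/28) = -9 + 168*(-1/28) = -9 - 6 = -15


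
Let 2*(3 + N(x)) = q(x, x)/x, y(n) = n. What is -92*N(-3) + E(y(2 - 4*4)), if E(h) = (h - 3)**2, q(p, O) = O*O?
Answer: 703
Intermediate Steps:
q(p, O) = O**2
E(h) = (-3 + h)**2
N(x) = -3 + x/2 (N(x) = -3 + (x**2/x)/2 = -3 + x/2)
-92*N(-3) + E(y(2 - 4*4)) = -92*(-3 + (1/2)*(-3)) + (-3 + (2 - 4*4))**2 = -92*(-3 - 3/2) + (-3 + (2 - 16))**2 = -92*(-9/2) + (-3 - 14)**2 = 414 + (-17)**2 = 414 + 289 = 703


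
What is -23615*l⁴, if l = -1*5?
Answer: -14759375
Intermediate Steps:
l = -5
-23615*l⁴ = -23615*(-5)⁴ = -23615*625 = -14759375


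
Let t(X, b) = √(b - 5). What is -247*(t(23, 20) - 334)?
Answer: 82498 - 247*√15 ≈ 81541.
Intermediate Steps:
t(X, b) = √(-5 + b)
-247*(t(23, 20) - 334) = -247*(√(-5 + 20) - 334) = -247*(√15 - 334) = -247*(-334 + √15) = 82498 - 247*√15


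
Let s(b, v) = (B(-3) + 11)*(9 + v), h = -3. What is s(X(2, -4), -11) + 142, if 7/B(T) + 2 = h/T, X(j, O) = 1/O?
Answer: 134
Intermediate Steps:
B(T) = 7/(-2 - 3/T)
s(b, v) = 36 + 4*v (s(b, v) = (-7*(-3)/(3 + 2*(-3)) + 11)*(9 + v) = (-7*(-3)/(3 - 6) + 11)*(9 + v) = (-7*(-3)/(-3) + 11)*(9 + v) = (-7*(-3)*(-⅓) + 11)*(9 + v) = (-7 + 11)*(9 + v) = 4*(9 + v) = 36 + 4*v)
s(X(2, -4), -11) + 142 = (36 + 4*(-11)) + 142 = (36 - 44) + 142 = -8 + 142 = 134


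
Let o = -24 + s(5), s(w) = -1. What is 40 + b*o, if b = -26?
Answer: 690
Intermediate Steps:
o = -25 (o = -24 - 1 = -25)
40 + b*o = 40 - 26*(-25) = 40 + 650 = 690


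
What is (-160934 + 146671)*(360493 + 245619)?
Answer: -8644975456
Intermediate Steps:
(-160934 + 146671)*(360493 + 245619) = -14263*606112 = -8644975456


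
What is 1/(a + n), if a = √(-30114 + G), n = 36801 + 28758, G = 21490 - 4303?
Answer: 21853/1432665136 - I*√12927/4297995408 ≈ 1.5253e-5 - 2.6453e-8*I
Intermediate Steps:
G = 17187
n = 65559
a = I*√12927 (a = √(-30114 + 17187) = √(-12927) = I*√12927 ≈ 113.7*I)
1/(a + n) = 1/(I*√12927 + 65559) = 1/(65559 + I*√12927)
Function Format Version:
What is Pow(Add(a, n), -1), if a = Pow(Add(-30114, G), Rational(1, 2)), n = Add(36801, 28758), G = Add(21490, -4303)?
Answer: Add(Rational(21853, 1432665136), Mul(Rational(-1, 4297995408), I, Pow(12927, Rational(1, 2)))) ≈ Add(1.5253e-5, Mul(-2.6453e-8, I))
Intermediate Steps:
G = 17187
n = 65559
a = Mul(I, Pow(12927, Rational(1, 2))) (a = Pow(Add(-30114, 17187), Rational(1, 2)) = Pow(-12927, Rational(1, 2)) = Mul(I, Pow(12927, Rational(1, 2))) ≈ Mul(113.70, I))
Pow(Add(a, n), -1) = Pow(Add(Mul(I, Pow(12927, Rational(1, 2))), 65559), -1) = Pow(Add(65559, Mul(I, Pow(12927, Rational(1, 2)))), -1)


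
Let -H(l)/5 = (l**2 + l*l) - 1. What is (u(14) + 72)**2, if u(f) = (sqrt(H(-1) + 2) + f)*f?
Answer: 71236 + 7504*I*sqrt(3) ≈ 71236.0 + 12997.0*I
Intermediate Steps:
H(l) = 5 - 10*l**2 (H(l) = -5*((l**2 + l*l) - 1) = -5*((l**2 + l**2) - 1) = -5*(2*l**2 - 1) = -5*(-1 + 2*l**2) = 5 - 10*l**2)
u(f) = f*(f + I*sqrt(3)) (u(f) = (sqrt((5 - 10*(-1)**2) + 2) + f)*f = (sqrt((5 - 10*1) + 2) + f)*f = (sqrt((5 - 10) + 2) + f)*f = (sqrt(-5 + 2) + f)*f = (sqrt(-3) + f)*f = (I*sqrt(3) + f)*f = (f + I*sqrt(3))*f = f*(f + I*sqrt(3)))
(u(14) + 72)**2 = (14*(14 + I*sqrt(3)) + 72)**2 = ((196 + 14*I*sqrt(3)) + 72)**2 = (268 + 14*I*sqrt(3))**2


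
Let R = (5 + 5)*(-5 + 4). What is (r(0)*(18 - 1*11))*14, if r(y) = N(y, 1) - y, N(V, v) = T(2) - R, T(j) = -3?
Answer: 686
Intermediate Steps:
R = -10 (R = 10*(-1) = -10)
N(V, v) = 7 (N(V, v) = -3 - 1*(-10) = -3 + 10 = 7)
r(y) = 7 - y
(r(0)*(18 - 1*11))*14 = ((7 - 1*0)*(18 - 1*11))*14 = ((7 + 0)*(18 - 11))*14 = (7*7)*14 = 49*14 = 686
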